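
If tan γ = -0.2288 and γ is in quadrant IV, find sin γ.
sin γ = -0.223 (using tan²γ + 1 = sec²γ)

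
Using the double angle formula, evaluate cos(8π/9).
cos(8π/9) = cos²4π/9 - sin²4π/9 = -0.9397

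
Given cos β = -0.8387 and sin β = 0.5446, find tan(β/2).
tan(β/2) = sin β / (1 + cos β) = 3.376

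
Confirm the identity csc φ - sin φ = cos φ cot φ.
LHS = 1/sin φ - sin φ = (1 - sin²φ)/sin φ = cos²φ/sin φ = cos φ · (cos φ/sin φ) = cos φ cot φ = RHS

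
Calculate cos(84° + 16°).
cos(84° + 16°) = cos 84° cos 16° - sin 84° sin 16° = -0.1736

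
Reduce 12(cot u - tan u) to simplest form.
12(cot u - tan u) = 12(2 cot(2u)) (using Double angle)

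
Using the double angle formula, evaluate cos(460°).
cos(460°) = cos²230° - sin²230° = -0.1736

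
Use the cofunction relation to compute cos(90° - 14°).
cos(90° - 14°) = sin(14°) = 0.2419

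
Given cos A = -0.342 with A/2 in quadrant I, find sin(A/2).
sin(A/2) = ±√((1 - cos A)/2); positive since A/2 ∈ QI, so sin(A/2) = 0.8191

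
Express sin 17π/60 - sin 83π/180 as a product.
sin 17π/60 - sin 83π/180 = 2 cos(67π/180) sin(-4π/45)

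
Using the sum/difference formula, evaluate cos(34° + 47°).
cos(34° + 47°) = cos 34° cos 47° - sin 34° sin 47° = 0.1564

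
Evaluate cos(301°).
cos(301°) = 0.515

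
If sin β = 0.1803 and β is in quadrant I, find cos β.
cos β = 0.9836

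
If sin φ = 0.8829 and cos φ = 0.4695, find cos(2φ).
cos(2φ) = cos²φ - sin²φ = -0.5591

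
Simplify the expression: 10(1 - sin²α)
10(1 - sin²α) = 10(cos²α) (using Pythagorean identity)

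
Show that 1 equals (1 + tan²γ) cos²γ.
RHS = sec²γ · cos²γ = (1/cos²γ) · cos²γ = 1 = LHS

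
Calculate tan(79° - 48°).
tan(79° - 48°) = (tan 79° - tan 48°)/(1 + tan 79° tan 48°) = 0.6009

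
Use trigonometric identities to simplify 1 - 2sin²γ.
1 - 2sin²γ = cos(2γ) (using Double angle)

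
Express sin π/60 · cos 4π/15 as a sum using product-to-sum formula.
sin π/60 cos 4π/15 = (1/2)[sin(π/60+4π/15) + sin(π/60-4π/15)]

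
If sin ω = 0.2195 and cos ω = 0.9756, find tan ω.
tan ω = sin ω / cos ω = 0.225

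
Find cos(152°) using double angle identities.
cos(152°) = cos²76° - sin²76° = -0.8829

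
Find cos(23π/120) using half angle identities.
cos(23π/120) = √((1 + cos 23π/60)/2) = 0.8241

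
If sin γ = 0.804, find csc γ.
csc γ = 1/sin γ = 1.244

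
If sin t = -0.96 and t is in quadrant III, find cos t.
cos t = -0.28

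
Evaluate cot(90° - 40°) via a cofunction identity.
cot(90° - 40°) = tan(40°) = 0.8391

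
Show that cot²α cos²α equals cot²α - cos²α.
RHS = cos²α/sin²α - cos²α = cos²α(1/sin²α - 1) = cos²α · (1 - sin²α)/sin²α = cos²α · cos²α/sin²α = cos²α · cot²α = LHS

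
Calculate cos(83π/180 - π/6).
cos(83π/180 - π/6) = cos 83π/180 cos π/6 + sin 83π/180 sin π/6 = 0.6018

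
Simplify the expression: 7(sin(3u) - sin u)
7(sin(3u) - sin u) = 7(2 cos(2u) sin u) (using Sum-to-product)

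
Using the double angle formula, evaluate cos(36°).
cos(36°) = cos²18° - sin²18° = 0.809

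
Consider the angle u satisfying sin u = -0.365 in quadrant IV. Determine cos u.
cos u = √(1 - sin²u) = 0.931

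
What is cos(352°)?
cos(352°) = 0.9903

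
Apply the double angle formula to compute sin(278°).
sin(278°) = 2 sin 139° cos 139° = -0.9903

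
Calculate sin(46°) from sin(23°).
sin(46°) = 2 sin 23° cos 23° = 0.7193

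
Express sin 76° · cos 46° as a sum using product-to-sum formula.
sin 76° cos 46° = (1/2)[sin(76°+46°) + sin(76°-46°)]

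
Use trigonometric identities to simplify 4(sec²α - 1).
4(sec²α - 1) = 4(tan²α) (using Pythagorean identity)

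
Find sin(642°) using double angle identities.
sin(642°) = 2 sin 321° cos 321° = -0.9781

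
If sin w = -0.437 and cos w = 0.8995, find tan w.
tan w = sin w / cos w = -0.4858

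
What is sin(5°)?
sin(5°) = 0.08716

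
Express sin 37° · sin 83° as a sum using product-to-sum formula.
sin 37° sin 83° = (1/2)[cos(37°-83°) - cos(37°+83°)]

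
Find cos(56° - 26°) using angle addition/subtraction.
cos(56° - 26°) = cos 56° cos 26° + sin 56° sin 26° = √3/2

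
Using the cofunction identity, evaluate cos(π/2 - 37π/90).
cos(π/2 - 37π/90) = sin(37π/90) = 0.9613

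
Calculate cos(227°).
cos(227°) = -0.682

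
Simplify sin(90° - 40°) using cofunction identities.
sin(90° - 40°) = cos(40°)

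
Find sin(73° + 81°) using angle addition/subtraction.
sin(73° + 81°) = sin 73° cos 81° + cos 73° sin 81° = 0.4384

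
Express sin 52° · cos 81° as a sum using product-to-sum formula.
sin 52° cos 81° = (1/2)[sin(52°+81°) + sin(52°-81°)]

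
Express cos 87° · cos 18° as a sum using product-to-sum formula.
cos 87° cos 18° = (1/2)[cos(87°-18°) + cos(87°+18°)]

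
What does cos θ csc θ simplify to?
cos θ csc θ = cot θ (using Reciprocal + quotient)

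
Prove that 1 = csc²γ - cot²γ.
RHS = 1/sin²γ - cos²γ/sin²γ = (1 - cos²γ)/sin²γ = sin²γ/sin²γ = 1 = LHS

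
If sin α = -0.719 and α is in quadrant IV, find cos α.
cos α = 0.695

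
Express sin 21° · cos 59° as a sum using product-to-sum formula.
sin 21° cos 59° = (1/2)[sin(21°+59°) + sin(21°-59°)]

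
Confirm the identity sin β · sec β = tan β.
LHS = sin β · (1/cos β) = sin β/cos β = tan β = RHS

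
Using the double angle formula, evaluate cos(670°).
cos(670°) = 1 - 2sin²335° = 0.6428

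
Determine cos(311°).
cos(311°) = 0.6561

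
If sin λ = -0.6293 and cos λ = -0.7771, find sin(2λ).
sin(2λ) = 2 sin λ cos λ = 0.9781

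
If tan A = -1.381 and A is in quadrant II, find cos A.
cos A = -0.5865 (using tan²A + 1 = sec²A)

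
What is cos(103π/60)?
cos(103π/60) = 0.6293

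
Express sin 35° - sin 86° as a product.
sin 35° - sin 86° = 2 cos(60.5°) sin(-25.5°)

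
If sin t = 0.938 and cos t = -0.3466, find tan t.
tan t = sin t / cos t = -2.706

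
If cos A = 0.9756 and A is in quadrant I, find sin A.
sin A = 0.2196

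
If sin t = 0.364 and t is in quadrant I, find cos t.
cos t = 0.9314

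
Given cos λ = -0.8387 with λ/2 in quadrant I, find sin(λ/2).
sin(λ/2) = ±√((1 - cos λ)/2); positive since λ/2 ∈ QI, so sin(λ/2) = 0.9588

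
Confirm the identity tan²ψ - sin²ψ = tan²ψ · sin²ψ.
LHS = sin²ψ/cos²ψ - sin²ψ = sin²ψ(1/cos²ψ - 1) = sin²ψ · (1 - cos²ψ)/cos²ψ = sin²ψ · sin²ψ/cos²ψ = sin²ψ · tan²ψ = RHS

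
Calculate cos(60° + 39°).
cos(60° + 39°) = cos 60° cos 39° - sin 60° sin 39° = -0.1564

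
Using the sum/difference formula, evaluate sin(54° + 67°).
sin(54° + 67°) = sin 54° cos 67° + cos 54° sin 67° = 0.8572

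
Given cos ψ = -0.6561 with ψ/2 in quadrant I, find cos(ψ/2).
cos(ψ/2) = ±√((1 + cos ψ)/2); positive since ψ/2 ∈ QI, so cos(ψ/2) = 0.4147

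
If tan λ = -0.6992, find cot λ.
cot λ = 1/tan λ = -1.43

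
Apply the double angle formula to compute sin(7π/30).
sin(7π/30) = 2 sin 7π/60 cos 7π/60 = 0.6691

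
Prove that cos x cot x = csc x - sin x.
RHS = 1/sin x - sin x = (1 - sin²x)/sin x = cos²x/sin x = cos x · (cos x/sin x) = cos x cot x = LHS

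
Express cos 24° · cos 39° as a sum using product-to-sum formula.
cos 24° cos 39° = (1/2)[cos(24°-39°) + cos(24°+39°)]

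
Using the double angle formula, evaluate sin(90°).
sin(90°) = 2 sin 45° cos 45° = 1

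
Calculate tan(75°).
tan(75°) = 2+√3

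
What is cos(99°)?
cos(99°) = -0.1564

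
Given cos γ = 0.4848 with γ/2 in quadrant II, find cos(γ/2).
cos(γ/2) = ±√((1 + cos γ)/2); negative since γ/2 ∈ QII, so cos(γ/2) = -0.8616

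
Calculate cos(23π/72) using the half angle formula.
cos(23π/72) = √((1 + cos 23π/36)/2) = 0.5373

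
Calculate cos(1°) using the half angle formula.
cos(1°) = √((1 + cos 2°)/2) = 0.9998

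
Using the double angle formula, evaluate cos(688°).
cos(688°) = cos²344° - sin²344° = 0.848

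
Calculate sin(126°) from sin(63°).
sin(126°) = 2 sin 63° cos 63° = 0.809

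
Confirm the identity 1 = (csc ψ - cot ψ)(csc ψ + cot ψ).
RHS = csc²ψ - cot²ψ = (1 + cot²ψ) - cot²ψ = 1 = LHS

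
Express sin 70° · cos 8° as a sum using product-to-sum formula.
sin 70° cos 8° = (1/2)[sin(70°+8°) + sin(70°-8°)]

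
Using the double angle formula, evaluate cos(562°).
cos(562°) = cos²281° - sin²281° = -0.9272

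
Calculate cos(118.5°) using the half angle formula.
cos(118.5°) = -√((1 + cos 237°)/2) = -0.4772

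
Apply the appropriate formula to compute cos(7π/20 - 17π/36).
cos(7π/20 - 17π/36) = cos 7π/20 cos 17π/36 + sin 7π/20 sin 17π/36 = 0.9272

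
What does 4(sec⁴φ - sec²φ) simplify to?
4(sec⁴φ - sec²φ) = 4(tan⁴φ + tan²φ) (using Pythagorean)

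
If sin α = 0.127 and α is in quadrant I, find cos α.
cos α = 0.9919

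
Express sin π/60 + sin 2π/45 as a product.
sin π/60 + sin 2π/45 = 2 sin(11π/360) cos(-π/72)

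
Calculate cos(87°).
cos(87°) = 0.05234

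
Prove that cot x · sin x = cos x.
LHS = (cos x/sin x) · sin x = cos x = RHS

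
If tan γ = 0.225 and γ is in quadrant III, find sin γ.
sin γ = -0.2195 (using tan²γ + 1 = sec²γ)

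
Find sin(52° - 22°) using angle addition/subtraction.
sin(52° - 22°) = sin 52° cos 22° - cos 52° sin 22° = 1/2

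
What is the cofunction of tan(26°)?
tan(26°) = cot(90° - 26°) = cot(64°)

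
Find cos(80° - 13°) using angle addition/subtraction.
cos(80° - 13°) = cos 80° cos 13° + sin 80° sin 13° = 0.3907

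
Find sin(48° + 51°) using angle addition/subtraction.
sin(48° + 51°) = sin 48° cos 51° + cos 48° sin 51° = 0.9877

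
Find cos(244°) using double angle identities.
cos(244°) = cos²122° - sin²122° = -0.4384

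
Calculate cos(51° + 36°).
cos(51° + 36°) = cos 51° cos 36° - sin 51° sin 36° = 0.05234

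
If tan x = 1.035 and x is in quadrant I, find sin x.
sin x = 0.7192 (using tan²x + 1 = sec²x)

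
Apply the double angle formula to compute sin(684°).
sin(684°) = 2 sin 342° cos 342° = -0.5878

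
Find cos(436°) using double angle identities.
cos(436°) = cos²218° - sin²218° = 0.2419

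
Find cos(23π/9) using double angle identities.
cos(23π/9) = cos²23π/18 - sin²23π/18 = -0.1736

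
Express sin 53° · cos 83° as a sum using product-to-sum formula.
sin 53° cos 83° = (1/2)[sin(53°+83°) + sin(53°-83°)]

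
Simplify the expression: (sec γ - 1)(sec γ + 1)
(sec γ - 1)(sec γ + 1) = tan²γ (using Diff. of squares)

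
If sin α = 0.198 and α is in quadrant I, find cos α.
cos α = 0.9802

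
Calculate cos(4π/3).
cos(4π/3) = -1/2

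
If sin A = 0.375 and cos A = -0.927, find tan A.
tan A = sin A / cos A = -0.4045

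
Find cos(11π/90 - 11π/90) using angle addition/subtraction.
cos(11π/90 - 11π/90) = cos 11π/90 cos 11π/90 + sin 11π/90 sin 11π/90 = 1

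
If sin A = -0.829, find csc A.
csc A = 1/sin A = -1.206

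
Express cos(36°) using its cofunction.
cos(36°) = sin(90° - 36°) = sin(54°)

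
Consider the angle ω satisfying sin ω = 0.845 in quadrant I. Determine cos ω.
cos ω = √(1 - sin²ω) = 0.5348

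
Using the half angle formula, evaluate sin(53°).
sin(53°) = √((1 - cos 106°)/2) = 0.7986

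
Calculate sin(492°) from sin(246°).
sin(492°) = 2 sin 246° cos 246° = 0.7431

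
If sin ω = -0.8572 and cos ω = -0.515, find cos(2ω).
cos(2ω) = cos²ω - sin²ω = -0.4696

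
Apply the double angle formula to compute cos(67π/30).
cos(67π/30) = cos²67π/60 - sin²67π/60 = 0.7431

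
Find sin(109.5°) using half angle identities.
sin(109.5°) = √((1 - cos 219°)/2) = 0.9426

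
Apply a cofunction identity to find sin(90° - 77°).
sin(90° - 77°) = cos(77°) = 0.225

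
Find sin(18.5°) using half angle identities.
sin(18.5°) = √((1 - cos 37°)/2) = 0.3173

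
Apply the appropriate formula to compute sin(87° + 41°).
sin(87° + 41°) = sin 87° cos 41° + cos 87° sin 41° = 0.788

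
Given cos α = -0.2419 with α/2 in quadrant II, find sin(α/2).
sin(α/2) = ±√((1 - cos α)/2); positive since α/2 ∈ QII, so sin(α/2) = 0.788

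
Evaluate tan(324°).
tan(324°) = -0.7265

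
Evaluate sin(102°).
sin(102°) = 0.9781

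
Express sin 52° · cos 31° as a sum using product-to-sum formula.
sin 52° cos 31° = (1/2)[sin(52°+31°) + sin(52°-31°)]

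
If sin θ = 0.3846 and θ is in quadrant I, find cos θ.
cos θ = 0.9231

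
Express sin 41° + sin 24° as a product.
sin 41° + sin 24° = 2 sin(32.5°) cos(8.5°)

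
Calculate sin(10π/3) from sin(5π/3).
sin(10π/3) = 2 sin 5π/3 cos 5π/3 = -√3/2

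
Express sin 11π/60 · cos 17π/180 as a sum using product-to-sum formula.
sin 11π/60 cos 17π/180 = (1/2)[sin(11π/60+17π/180) + sin(11π/60-17π/180)]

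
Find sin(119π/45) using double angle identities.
sin(119π/45) = 2 sin 119π/90 cos 119π/90 = 0.8988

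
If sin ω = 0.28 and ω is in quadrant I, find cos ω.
cos ω = 0.96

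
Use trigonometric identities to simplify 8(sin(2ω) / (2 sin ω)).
8(sin(2ω) / (2 sin ω)) = 8(cos ω) (using Double angle)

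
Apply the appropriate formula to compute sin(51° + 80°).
sin(51° + 80°) = sin 51° cos 80° + cos 51° sin 80° = 0.7547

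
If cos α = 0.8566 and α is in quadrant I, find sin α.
sin α = 0.516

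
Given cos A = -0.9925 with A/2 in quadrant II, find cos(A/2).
cos(A/2) = ±√((1 + cos A)/2); negative since A/2 ∈ QII, so cos(A/2) = -0.06124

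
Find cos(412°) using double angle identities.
cos(412°) = cos²206° - sin²206° = 0.6157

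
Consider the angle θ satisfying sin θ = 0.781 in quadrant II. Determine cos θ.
cos θ = ±√(1 - sin²θ) = -0.6245 (negative in QII)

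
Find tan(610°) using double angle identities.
tan(610°) = 2 tan 305° / (1 - tan²305°) = 2.747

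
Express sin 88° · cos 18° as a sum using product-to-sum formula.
sin 88° cos 18° = (1/2)[sin(88°+18°) + sin(88°-18°)]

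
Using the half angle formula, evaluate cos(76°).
cos(76°) = √((1 + cos 152°)/2) = 0.2419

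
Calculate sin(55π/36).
sin(55π/36) = -0.9962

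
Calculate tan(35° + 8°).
tan(35° + 8°) = (tan 35° + tan 8°)/(1 - tan 35° tan 8°) = 0.9325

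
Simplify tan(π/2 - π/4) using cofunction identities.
tan(π/2 - π/4) = cot(π/4)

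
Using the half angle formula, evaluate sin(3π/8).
sin(3π/8) = √((1 - cos 3π/4)/2) = √(2+√2)/2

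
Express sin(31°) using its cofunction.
sin(31°) = cos(90° - 31°) = cos(59°)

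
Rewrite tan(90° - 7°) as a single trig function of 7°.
tan(90° - 7°) = cot(7°)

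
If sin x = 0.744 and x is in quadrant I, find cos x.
cos x = 0.6682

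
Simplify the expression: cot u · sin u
cot u · sin u = cos u (using Quotient identity)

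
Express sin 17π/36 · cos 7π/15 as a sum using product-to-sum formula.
sin 17π/36 cos 7π/15 = (1/2)[sin(17π/36+7π/15) + sin(17π/36-7π/15)]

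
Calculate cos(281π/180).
cos(281π/180) = 0.1908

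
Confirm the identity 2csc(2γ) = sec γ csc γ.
LHS = 2/sin(2γ) = 2/(2 sin γ cos γ) = 1/(sin γ cos γ) = (1/cos γ)(1/sin γ) = sec γ csc γ = RHS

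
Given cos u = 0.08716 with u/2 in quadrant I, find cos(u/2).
cos(u/2) = ±√((1 + cos u)/2); positive since u/2 ∈ QI, so cos(u/2) = 0.7373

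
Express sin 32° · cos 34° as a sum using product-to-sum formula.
sin 32° cos 34° = (1/2)[sin(32°+34°) + sin(32°-34°)]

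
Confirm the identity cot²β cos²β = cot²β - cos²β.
RHS = cos²β/sin²β - cos²β = cos²β(1/sin²β - 1) = cos²β · (1 - sin²β)/sin²β = cos²β · cos²β/sin²β = cos²β · cot²β = LHS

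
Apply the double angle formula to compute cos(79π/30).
cos(79π/30) = cos²79π/60 - sin²79π/60 = -0.4067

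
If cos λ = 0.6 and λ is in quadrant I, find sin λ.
sin λ = 0.8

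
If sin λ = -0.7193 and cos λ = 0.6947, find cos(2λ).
cos(2λ) = cos²λ - sin²λ = -0.03478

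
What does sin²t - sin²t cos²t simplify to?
sin²t - sin²t cos²t = sin⁴t (using Factoring)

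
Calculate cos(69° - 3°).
cos(69° - 3°) = cos 69° cos 3° + sin 69° sin 3° = 0.4067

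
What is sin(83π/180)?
sin(83π/180) = 0.9925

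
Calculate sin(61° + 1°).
sin(61° + 1°) = sin 61° cos 1° + cos 61° sin 1° = 0.8829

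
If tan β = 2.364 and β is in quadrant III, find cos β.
cos β = -0.3896 (using tan²β + 1 = sec²β)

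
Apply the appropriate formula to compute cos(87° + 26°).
cos(87° + 26°) = cos 87° cos 26° - sin 87° sin 26° = -0.3907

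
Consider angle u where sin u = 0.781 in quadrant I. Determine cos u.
cos u = √(1 - sin²u) = 0.6245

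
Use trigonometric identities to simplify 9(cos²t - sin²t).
9(cos²t - sin²t) = 9(cos(2t)) (using Double angle)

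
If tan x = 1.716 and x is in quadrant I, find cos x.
cos x = 0.5035 (using tan²x + 1 = sec²x)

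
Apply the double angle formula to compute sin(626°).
sin(626°) = 2 sin 313° cos 313° = -0.9976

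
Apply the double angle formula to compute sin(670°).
sin(670°) = 2 sin 335° cos 335° = -0.766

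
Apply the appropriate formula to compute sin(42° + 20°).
sin(42° + 20°) = sin 42° cos 20° + cos 42° sin 20° = 0.8829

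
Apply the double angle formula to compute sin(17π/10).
sin(17π/10) = 2 sin 17π/20 cos 17π/20 = -0.809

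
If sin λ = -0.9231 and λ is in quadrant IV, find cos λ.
cos λ = 0.3846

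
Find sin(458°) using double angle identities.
sin(458°) = 2 sin 229° cos 229° = 0.9903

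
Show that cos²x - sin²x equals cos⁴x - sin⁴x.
RHS = (cos²x - sin²x)(cos²x + sin²x) = (cos²x - sin²x) · 1 = cos²x - sin²x = LHS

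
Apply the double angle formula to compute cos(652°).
cos(652°) = cos²326° - sin²326° = 0.3746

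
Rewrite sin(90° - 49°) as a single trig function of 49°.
sin(90° - 49°) = cos(49°)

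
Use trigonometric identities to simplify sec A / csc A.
sec A / csc A = tan A (using Reciprocal identities)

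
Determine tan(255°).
tan(255°) = 2+√3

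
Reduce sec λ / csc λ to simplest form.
sec λ / csc λ = tan λ (using Reciprocal identities)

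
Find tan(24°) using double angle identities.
tan(24°) = 2 tan 12° / (1 - tan²12°) = 0.4452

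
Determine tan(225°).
tan(225°) = 1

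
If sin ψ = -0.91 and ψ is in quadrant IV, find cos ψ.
cos ψ = 0.4146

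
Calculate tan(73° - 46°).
tan(73° - 46°) = (tan 73° - tan 46°)/(1 + tan 73° tan 46°) = 0.5095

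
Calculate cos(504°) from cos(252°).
cos(504°) = cos²252° - sin²252° = -0.809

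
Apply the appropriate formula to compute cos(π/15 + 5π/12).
cos(π/15 + 5π/12) = cos π/15 cos 5π/12 - sin π/15 sin 5π/12 = 0.05234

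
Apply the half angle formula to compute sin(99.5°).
sin(99.5°) = √((1 - cos 199°)/2) = 0.9863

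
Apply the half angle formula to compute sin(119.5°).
sin(119.5°) = √((1 - cos 239°)/2) = 0.8704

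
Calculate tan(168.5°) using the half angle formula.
tan(168.5°) = sin 337° / (1 + cos 337°) = -0.2035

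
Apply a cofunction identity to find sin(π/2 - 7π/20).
sin(π/2 - 7π/20) = cos(7π/20) = 0.454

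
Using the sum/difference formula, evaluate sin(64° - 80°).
sin(64° - 80°) = sin 64° cos 80° - cos 64° sin 80° = -0.2756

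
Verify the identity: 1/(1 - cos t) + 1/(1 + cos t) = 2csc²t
LHS = [(1 + cos t) + (1 - cos t)] / [(1 - cos t)(1 + cos t)] = 2/(1 - cos²t) = 2/sin²t = 2csc²t = RHS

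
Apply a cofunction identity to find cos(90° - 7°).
cos(90° - 7°) = sin(7°) = 0.1219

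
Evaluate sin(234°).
sin(234°) = -0.809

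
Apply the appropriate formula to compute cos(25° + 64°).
cos(25° + 64°) = cos 25° cos 64° - sin 25° sin 64° = 0.01745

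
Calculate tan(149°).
tan(149°) = -0.6009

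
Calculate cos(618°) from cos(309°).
cos(618°) = cos²309° - sin²309° = -0.2079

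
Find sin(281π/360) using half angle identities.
sin(281π/360) = √((1 - cos 281π/180)/2) = 0.6361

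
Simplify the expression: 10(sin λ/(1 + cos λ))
10(sin λ/(1 + cos λ)) = 10(tan(λ/2)) (using Half angle)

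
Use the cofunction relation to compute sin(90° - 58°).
sin(90° - 58°) = cos(58°) = 0.5299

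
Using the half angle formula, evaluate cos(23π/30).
cos(23π/30) = -√((1 + cos 23π/15)/2) = -0.7431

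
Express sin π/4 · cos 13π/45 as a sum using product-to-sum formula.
sin π/4 cos 13π/45 = (1/2)[sin(π/4+13π/45) + sin(π/4-13π/45)]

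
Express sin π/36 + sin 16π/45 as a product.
sin π/36 + sin 16π/45 = 2 sin(23π/120) cos(-59π/360)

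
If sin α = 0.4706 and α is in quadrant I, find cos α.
cos α = 0.8823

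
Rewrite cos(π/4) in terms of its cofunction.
cos(π/4) = sin(π/2 - π/4) = sin(π/4)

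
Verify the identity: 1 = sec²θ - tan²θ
RHS = 1/cos²θ - sin²θ/cos²θ = (1 - sin²θ)/cos²θ = cos²θ/cos²θ = 1 = LHS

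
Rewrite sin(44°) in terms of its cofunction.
sin(44°) = cos(90° - 44°) = cos(46°)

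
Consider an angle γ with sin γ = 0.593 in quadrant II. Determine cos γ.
cos γ = ±√(1 - sin²γ) = -0.8052 (negative in QII)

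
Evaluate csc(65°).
csc(65°) = 1.103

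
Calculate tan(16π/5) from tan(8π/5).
tan(16π/5) = 2 tan 8π/5 / (1 - tan²8π/5) = 0.7265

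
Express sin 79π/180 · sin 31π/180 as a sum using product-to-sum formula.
sin 79π/180 sin 31π/180 = (1/2)[cos(79π/180-31π/180) - cos(79π/180+31π/180)]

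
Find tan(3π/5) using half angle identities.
tan(3π/5) = sin 6π/5 / (1 + cos 6π/5) = -3.078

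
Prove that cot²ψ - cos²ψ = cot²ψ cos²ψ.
LHS = cos²ψ/sin²ψ - cos²ψ = cos²ψ(1/sin²ψ - 1) = cos²ψ · (1 - sin²ψ)/sin²ψ = cos²ψ · cos²ψ/sin²ψ = cos²ψ · cot²ψ = RHS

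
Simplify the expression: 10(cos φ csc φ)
10(cos φ csc φ) = 10(cot φ) (using Reciprocal + quotient)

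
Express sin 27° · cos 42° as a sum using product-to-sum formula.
sin 27° cos 42° = (1/2)[sin(27°+42°) + sin(27°-42°)]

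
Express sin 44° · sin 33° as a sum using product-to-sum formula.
sin 44° sin 33° = (1/2)[cos(44°-33°) - cos(44°+33°)]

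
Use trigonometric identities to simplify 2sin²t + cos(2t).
2sin²t + cos(2t) = 1 (using Double angle)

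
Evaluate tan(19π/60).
tan(19π/60) = 1.54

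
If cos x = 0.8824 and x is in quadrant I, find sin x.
sin x = 0.4705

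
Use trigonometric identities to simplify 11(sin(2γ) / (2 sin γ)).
11(sin(2γ) / (2 sin γ)) = 11(cos γ) (using Double angle)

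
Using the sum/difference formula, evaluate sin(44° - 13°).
sin(44° - 13°) = sin 44° cos 13° - cos 44° sin 13° = 0.515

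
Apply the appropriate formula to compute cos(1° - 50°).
cos(1° - 50°) = cos 1° cos 50° + sin 1° sin 50° = 0.6561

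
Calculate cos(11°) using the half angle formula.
cos(11°) = √((1 + cos 22°)/2) = 0.9816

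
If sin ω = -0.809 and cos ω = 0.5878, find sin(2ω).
sin(2ω) = 2 sin ω cos ω = -0.9511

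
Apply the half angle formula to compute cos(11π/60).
cos(11π/60) = √((1 + cos 11π/30)/2) = 0.8387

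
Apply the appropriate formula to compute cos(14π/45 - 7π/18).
cos(14π/45 - 7π/18) = cos 14π/45 cos 7π/18 + sin 14π/45 sin 7π/18 = 0.9703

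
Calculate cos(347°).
cos(347°) = 0.9744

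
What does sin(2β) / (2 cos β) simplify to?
sin(2β) / (2 cos β) = sin β (using Double angle)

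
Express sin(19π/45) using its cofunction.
sin(19π/45) = cos(π/2 - 19π/45) = cos(7π/90)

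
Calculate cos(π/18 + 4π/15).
cos(π/18 + 4π/15) = cos π/18 cos 4π/15 - sin π/18 sin 4π/15 = 0.5299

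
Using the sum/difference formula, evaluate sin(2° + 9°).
sin(2° + 9°) = sin 2° cos 9° + cos 2° sin 9° = 0.1908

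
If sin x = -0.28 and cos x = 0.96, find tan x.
tan x = sin x / cos x = -0.2917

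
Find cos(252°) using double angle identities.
cos(252°) = cos²126° - sin²126° = -0.309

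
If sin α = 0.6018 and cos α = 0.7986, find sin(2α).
sin(2α) = 2 sin α cos α = 0.9612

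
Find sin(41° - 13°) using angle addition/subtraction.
sin(41° - 13°) = sin 41° cos 13° - cos 41° sin 13° = 0.4695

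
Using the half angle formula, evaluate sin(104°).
sin(104°) = √((1 - cos 208°)/2) = 0.9703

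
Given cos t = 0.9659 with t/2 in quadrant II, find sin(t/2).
sin(t/2) = ±√((1 - cos t)/2); positive since t/2 ∈ QII, so sin(t/2) = 0.1306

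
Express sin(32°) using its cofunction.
sin(32°) = cos(90° - 32°) = cos(58°)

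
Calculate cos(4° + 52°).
cos(4° + 52°) = cos 4° cos 52° - sin 4° sin 52° = 0.5592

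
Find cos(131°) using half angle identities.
cos(131°) = -√((1 + cos 262°)/2) = -0.6561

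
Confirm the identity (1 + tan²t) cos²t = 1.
LHS = sec²t · cos²t = (1/cos²t) · cos²t = 1 = RHS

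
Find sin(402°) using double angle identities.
sin(402°) = 2 sin 201° cos 201° = 0.6691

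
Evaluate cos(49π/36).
cos(49π/36) = -0.4226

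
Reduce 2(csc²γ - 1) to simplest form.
2(csc²γ - 1) = 2(cot²γ) (using Pythagorean identity)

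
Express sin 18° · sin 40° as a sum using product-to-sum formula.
sin 18° sin 40° = (1/2)[cos(18°-40°) - cos(18°+40°)]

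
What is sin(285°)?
sin(285°) = -(√6+√2)/4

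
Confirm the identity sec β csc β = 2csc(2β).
RHS = 2/sin(2β) = 2/(2 sin β cos β) = 1/(sin β cos β) = (1/cos β)(1/sin β) = sec β csc β = LHS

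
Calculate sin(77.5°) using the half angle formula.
sin(77.5°) = √((1 - cos 155°)/2) = 0.9763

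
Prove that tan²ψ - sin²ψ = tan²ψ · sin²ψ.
LHS = sin²ψ/cos²ψ - sin²ψ = sin²ψ(1/cos²ψ - 1) = sin²ψ · (1 - cos²ψ)/cos²ψ = sin²ψ · sin²ψ/cos²ψ = sin²ψ · tan²ψ = RHS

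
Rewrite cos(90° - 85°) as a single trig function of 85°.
cos(90° - 85°) = sin(85°)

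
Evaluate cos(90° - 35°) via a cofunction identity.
cos(90° - 35°) = sin(35°) = 0.5736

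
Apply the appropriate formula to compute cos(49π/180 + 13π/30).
cos(49π/180 + 13π/30) = cos 49π/180 cos 13π/30 - sin 49π/180 sin 13π/30 = -0.6018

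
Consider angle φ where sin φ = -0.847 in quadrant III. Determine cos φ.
cos φ = ±√(1 - sin²φ) = -0.5316 (negative in QIII)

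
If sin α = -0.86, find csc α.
csc α = 1/sin α = -1.163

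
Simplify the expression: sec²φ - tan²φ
sec²φ - tan²φ = 1 (using Pythagorean identity)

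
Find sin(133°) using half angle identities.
sin(133°) = √((1 - cos 266°)/2) = 0.7314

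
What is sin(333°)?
sin(333°) = -0.454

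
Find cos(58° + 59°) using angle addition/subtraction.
cos(58° + 59°) = cos 58° cos 59° - sin 58° sin 59° = -0.454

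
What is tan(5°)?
tan(5°) = 0.08749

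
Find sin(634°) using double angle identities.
sin(634°) = 2 sin 317° cos 317° = -0.9976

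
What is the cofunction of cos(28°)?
cos(28°) = sin(90° - 28°) = sin(62°)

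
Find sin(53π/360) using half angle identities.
sin(53π/360) = √((1 - cos 53π/180)/2) = 0.4462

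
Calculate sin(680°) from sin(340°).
sin(680°) = 2 sin 340° cos 340° = -0.6428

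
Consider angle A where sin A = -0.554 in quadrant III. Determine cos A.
cos A = ±√(1 - sin²A) = -0.8325 (negative in QIII)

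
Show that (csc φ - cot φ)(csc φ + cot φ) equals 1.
LHS = csc²φ - cot²φ = (1 + cot²φ) - cot²φ = 1 = RHS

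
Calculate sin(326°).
sin(326°) = -0.5592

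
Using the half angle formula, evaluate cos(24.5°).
cos(24.5°) = √((1 + cos 49°)/2) = 0.91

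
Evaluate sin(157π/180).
sin(157π/180) = 0.3907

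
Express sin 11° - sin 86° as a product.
sin 11° - sin 86° = 2 cos(48.5°) sin(-37.5°)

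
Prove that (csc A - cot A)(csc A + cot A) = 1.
LHS = csc²A - cot²A = (1 + cot²A) - cot²A = 1 = RHS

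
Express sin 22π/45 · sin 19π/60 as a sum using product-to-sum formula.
sin 22π/45 sin 19π/60 = (1/2)[cos(22π/45-19π/60) - cos(22π/45+19π/60)]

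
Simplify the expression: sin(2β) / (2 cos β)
sin(2β) / (2 cos β) = sin β (using Double angle)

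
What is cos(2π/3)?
cos(2π/3) = -1/2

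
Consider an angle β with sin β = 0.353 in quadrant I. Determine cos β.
cos β = √(1 - sin²β) = 0.9356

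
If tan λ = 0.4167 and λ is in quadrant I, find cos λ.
cos λ = 0.9231 (using tan²λ + 1 = sec²λ)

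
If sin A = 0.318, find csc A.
csc A = 1/sin A = 3.145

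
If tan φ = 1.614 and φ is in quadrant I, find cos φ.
cos φ = 0.5267 (using tan²φ + 1 = sec²φ)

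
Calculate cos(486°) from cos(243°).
cos(486°) = cos²243° - sin²243° = -0.5878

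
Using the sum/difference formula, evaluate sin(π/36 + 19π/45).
sin(π/36 + 19π/45) = sin π/36 cos 19π/45 + cos π/36 sin 19π/45 = 0.9877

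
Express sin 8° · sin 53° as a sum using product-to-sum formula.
sin 8° sin 53° = (1/2)[cos(8°-53°) - cos(8°+53°)]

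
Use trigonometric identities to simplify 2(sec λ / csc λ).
2(sec λ / csc λ) = 2(tan λ) (using Reciprocal identities)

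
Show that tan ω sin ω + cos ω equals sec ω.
LHS = sin²ω/cos ω + cos ω = (sin²ω + cos²ω)/cos ω = 1/cos ω = sec ω = RHS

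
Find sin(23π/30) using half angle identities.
sin(23π/30) = √((1 - cos 23π/15)/2) = 0.6691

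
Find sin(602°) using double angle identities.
sin(602°) = 2 sin 301° cos 301° = -0.8829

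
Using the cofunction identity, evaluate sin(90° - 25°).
sin(90° - 25°) = cos(25°) = 0.9063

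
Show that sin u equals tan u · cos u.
RHS = (sin u/cos u) · cos u = sin u = LHS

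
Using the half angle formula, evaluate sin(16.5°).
sin(16.5°) = √((1 - cos 33°)/2) = 0.284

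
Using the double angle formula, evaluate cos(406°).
cos(406°) = cos²203° - sin²203° = 0.6947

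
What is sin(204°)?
sin(204°) = -0.4067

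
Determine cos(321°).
cos(321°) = 0.7771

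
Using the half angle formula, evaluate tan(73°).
tan(73°) = sin 146° / (1 + cos 146°) = 3.271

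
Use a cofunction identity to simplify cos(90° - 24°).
cos(90° - 24°) = sin(24°)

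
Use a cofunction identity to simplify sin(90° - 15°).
sin(90° - 15°) = cos(15°)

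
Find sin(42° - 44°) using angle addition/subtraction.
sin(42° - 44°) = sin 42° cos 44° - cos 42° sin 44° = -0.0349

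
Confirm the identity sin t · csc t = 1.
LHS = sin t · (1/sin t) = 1 = RHS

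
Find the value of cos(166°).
cos(166°) = -0.9703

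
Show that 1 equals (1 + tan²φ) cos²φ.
RHS = sec²φ · cos²φ = (1/cos²φ) · cos²φ = 1 = LHS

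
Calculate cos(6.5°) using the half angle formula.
cos(6.5°) = √((1 + cos 13°)/2) = 0.9936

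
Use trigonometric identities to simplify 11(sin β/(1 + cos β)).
11(sin β/(1 + cos β)) = 11(tan(β/2)) (using Half angle)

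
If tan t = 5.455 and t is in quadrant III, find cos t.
cos t = -0.1803 (using tan²t + 1 = sec²t)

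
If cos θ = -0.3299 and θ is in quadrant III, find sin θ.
sin θ = -0.944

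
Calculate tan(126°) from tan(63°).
tan(126°) = 2 tan 63° / (1 - tan²63°) = -1.376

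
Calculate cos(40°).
cos(40°) = 0.766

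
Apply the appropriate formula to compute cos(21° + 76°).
cos(21° + 76°) = cos 21° cos 76° - sin 21° sin 76° = -0.1219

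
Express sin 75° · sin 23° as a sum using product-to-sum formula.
sin 75° sin 23° = (1/2)[cos(75°-23°) - cos(75°+23°)]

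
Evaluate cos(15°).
cos(15°) = (√6+√2)/4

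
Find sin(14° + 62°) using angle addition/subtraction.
sin(14° + 62°) = sin 14° cos 62° + cos 14° sin 62° = 0.9703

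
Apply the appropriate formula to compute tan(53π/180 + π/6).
tan(53π/180 + π/6) = (tan 53π/180 + tan π/6)/(1 - tan 53π/180 tan π/6) = 8.144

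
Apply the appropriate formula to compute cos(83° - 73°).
cos(83° - 73°) = cos 83° cos 73° + sin 83° sin 73° = 0.9848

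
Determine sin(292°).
sin(292°) = -0.9272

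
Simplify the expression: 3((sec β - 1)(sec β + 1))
3((sec β - 1)(sec β + 1)) = 3(tan²β) (using Diff. of squares)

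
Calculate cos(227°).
cos(227°) = -0.682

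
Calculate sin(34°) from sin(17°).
sin(34°) = 2 sin 17° cos 17° = 0.5592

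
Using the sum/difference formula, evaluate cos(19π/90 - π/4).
cos(19π/90 - π/4) = cos 19π/90 cos π/4 + sin 19π/90 sin π/4 = 0.9925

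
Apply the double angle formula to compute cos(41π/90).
cos(41π/90) = cos²41π/180 - sin²41π/180 = 0.1392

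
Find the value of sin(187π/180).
sin(187π/180) = -0.1219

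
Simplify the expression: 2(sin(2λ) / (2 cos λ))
2(sin(2λ) / (2 cos λ)) = 2(sin λ) (using Double angle)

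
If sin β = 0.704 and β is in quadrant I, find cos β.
cos β = 0.7102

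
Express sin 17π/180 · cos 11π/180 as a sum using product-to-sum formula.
sin 17π/180 cos 11π/180 = (1/2)[sin(17π/180+11π/180) + sin(17π/180-11π/180)]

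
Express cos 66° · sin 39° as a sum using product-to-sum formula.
cos 66° sin 39° = (1/2)[sin(66°+39°) - sin(66°-39°)]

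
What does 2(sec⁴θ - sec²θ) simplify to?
2(sec⁴θ - sec²θ) = 2(tan⁴θ + tan²θ) (using Pythagorean)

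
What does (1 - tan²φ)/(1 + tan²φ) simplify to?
(1 - tan²φ)/(1 + tan²φ) = cos(2φ) (using Double angle)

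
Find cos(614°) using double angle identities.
cos(614°) = cos²307° - sin²307° = -0.2756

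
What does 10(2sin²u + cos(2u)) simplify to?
10(2sin²u + cos(2u)) = 10 (using Double angle)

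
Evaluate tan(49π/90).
tan(49π/90) = -7.115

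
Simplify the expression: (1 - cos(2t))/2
(1 - cos(2t))/2 = sin²t (using Power reduction)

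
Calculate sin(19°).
sin(19°) = 0.3256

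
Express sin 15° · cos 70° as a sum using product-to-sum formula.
sin 15° cos 70° = (1/2)[sin(15°+70°) + sin(15°-70°)]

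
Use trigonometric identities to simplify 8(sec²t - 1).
8(sec²t - 1) = 8(tan²t) (using Pythagorean identity)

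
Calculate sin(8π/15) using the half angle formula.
sin(8π/15) = √((1 - cos 16π/15)/2) = 0.9945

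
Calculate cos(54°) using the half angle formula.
cos(54°) = √((1 + cos 108°)/2) = 0.5878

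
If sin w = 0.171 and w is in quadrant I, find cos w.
cos w = 0.9853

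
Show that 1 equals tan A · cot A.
RHS = (sin A/cos A) · (cos A/sin A) = 1 = LHS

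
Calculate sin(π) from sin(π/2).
sin(π) = 2 sin π/2 cos π/2 = 0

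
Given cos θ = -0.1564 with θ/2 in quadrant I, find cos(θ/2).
cos(θ/2) = ±√((1 + cos θ)/2); positive since θ/2 ∈ QI, so cos(θ/2) = 0.6495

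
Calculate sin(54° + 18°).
sin(54° + 18°) = sin 54° cos 18° + cos 54° sin 18° = 0.9511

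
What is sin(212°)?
sin(212°) = -0.5299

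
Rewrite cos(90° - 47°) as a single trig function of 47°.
cos(90° - 47°) = sin(47°)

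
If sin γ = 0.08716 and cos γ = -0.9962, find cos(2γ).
cos(2γ) = cos²γ - sin²γ = 0.9848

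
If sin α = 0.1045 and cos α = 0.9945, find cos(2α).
cos(2α) = cos²α - sin²α = 0.9781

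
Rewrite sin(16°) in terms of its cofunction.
sin(16°) = cos(90° - 16°) = cos(74°)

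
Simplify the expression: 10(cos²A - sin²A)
10(cos²A - sin²A) = 10(cos(2A)) (using Double angle)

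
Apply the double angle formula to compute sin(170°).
sin(170°) = 2 sin 85° cos 85° = 0.1736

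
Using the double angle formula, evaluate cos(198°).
cos(198°) = cos²99° - sin²99° = -0.9511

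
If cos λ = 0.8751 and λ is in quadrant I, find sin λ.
sin λ = 0.4839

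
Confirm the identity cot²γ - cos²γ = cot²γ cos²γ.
LHS = cos²γ/sin²γ - cos²γ = cos²γ(1/sin²γ - 1) = cos²γ · (1 - sin²γ)/sin²γ = cos²γ · cos²γ/sin²γ = cos²γ · cot²γ = RHS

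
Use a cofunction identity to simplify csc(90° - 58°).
csc(90° - 58°) = sec(58°)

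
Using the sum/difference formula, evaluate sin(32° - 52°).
sin(32° - 52°) = sin 32° cos 52° - cos 32° sin 52° = -0.342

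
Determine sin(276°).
sin(276°) = -0.9945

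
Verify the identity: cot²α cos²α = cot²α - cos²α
RHS = cos²α/sin²α - cos²α = cos²α(1/sin²α - 1) = cos²α · (1 - sin²α)/sin²α = cos²α · cos²α/sin²α = cos²α · cot²α = LHS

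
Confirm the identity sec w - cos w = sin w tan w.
LHS = 1/cos w - cos w = (1 - cos²w)/cos w = sin²w/cos w = sin w · (sin w/cos w) = sin w tan w = RHS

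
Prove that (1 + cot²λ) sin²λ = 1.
LHS = csc²λ · sin²λ = (1/sin²λ) · sin²λ = 1 = RHS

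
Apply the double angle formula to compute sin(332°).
sin(332°) = 2 sin 166° cos 166° = -0.4695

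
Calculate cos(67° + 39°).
cos(67° + 39°) = cos 67° cos 39° - sin 67° sin 39° = -0.2756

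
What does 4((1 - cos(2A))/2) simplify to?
4((1 - cos(2A))/2) = 4(sin²A) (using Power reduction)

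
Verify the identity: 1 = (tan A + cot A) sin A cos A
RHS = (sin A/cos A + cos A/sin A) sin A cos A = ((sin²A + cos²A)/(sin A cos A)) · sin A cos A = sin²A + cos²A = 1 = LHS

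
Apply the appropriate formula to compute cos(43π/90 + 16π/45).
cos(43π/90 + 16π/45) = cos 43π/90 cos 16π/45 - sin 43π/90 sin 16π/45 = -√3/2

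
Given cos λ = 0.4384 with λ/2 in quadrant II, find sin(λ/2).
sin(λ/2) = ±√((1 - cos λ)/2); positive since λ/2 ∈ QII, so sin(λ/2) = 0.5299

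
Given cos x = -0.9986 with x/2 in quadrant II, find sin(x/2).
sin(x/2) = ±√((1 - cos x)/2); positive since x/2 ∈ QII, so sin(x/2) = 0.9996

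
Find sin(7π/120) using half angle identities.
sin(7π/120) = √((1 - cos 7π/60)/2) = 0.1822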